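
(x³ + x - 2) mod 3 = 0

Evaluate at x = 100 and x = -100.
x = 100: LHS = (100³ + 100 - 2) mod 3 = 1000098 mod 3 = 0; 0 = 0 — holds
x = -100: LHS = ((-100)³ + (-100) - 2) mod 3 = (-1000102) mod 3 = 2; 2 = 0 — FAILS

Answer: Partially: holds for x = 100, fails for x = -100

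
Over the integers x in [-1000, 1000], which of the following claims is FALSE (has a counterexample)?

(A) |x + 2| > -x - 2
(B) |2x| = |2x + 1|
(A) x = -2: LHS = |(-2) + 2| = |0| = 0, RHS = -(-2) - 2 = 0; 0 > 0 — FAILS
(B) x = 0: LHS = |2·0| = |0| = 0, RHS = |2·0 + 1| = |1| = 1; 0 = 1 — FAILS

Answer: Both A and B are false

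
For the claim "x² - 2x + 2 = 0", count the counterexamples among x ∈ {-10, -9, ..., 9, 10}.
Counterexamples in [-10, 10]: {-10, -9, -8, -7, -6, -5, -4, -3, -2, -1, 0, 1, 2, 3, 4, 5, 6, 7, 8, 9, 10}.

Counting them gives 21 values.

Answer: 21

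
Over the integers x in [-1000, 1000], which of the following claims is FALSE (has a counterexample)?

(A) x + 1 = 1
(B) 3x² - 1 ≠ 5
(A) x = 1: LHS = 1 + 1 = 2; 2 = 1 — FAILS

(B) Track d = LHS − RHS over the integers in [-1000, 1000]. Equality would need d = 0, but d changes sign only between consecutive integers, jumping over 0:
x = -2: LHS = 3·(-2)² - 1 = 11; 11 ≠ 5 — holds  (d = 6)
x = -1: LHS = 3·(-1)² - 1 = 2; 2 ≠ 5 — holds  (d = -3)
x = 1: LHS = 3·1² - 1 = 2; 2 ≠ 5 — holds  (d = -3)
x = 2: LHS = 3·2² - 1 = 11; 11 ≠ 5 — holds  (d = 6)
Away from these crossings d keeps a constant sign, and checking every integer in [-1000, 1000] confirms d ≠ 0 throughout. Hence the two sides are never equal, so the relation holds for every integer in [-1000, 1000].

Only (A) has a counterexample.

Answer: A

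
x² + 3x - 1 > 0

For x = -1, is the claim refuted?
Substitute x = -1 into the relation:
x = -1: LHS = (-1)² + 3·(-1) - 1 = -3; -3 > 0 — FAILS

Since the claim fails at x = -1, this value is a counterexample.

Answer: Yes, x = -1 is a counterexample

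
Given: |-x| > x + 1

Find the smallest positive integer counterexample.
Testing positive integers:
x = 1: LHS = |-1| = 1, RHS = 1 + 1 = 2; 1 > 2 — FAILS  ← smallest positive counterexample

Answer: x = 1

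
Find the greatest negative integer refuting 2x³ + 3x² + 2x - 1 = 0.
Testing negative integers from -1 downward:
x = -1: LHS = 2·(-1)³ + 3·(-1)² + 2·(-1) - 1 = -2; -2 = 0 — FAILS  ← closest negative counterexample to 0

Answer: x = -1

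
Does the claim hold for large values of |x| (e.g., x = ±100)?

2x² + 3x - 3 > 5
x = 100: LHS = 2·100² + 3·100 - 3 = 20297; 20297 > 5 — holds
x = -100: LHS = 2·(-100)² + 3·(-100) - 3 = 19697; 19697 > 5 — holds

Answer: Yes, holds for both x = 100 and x = -100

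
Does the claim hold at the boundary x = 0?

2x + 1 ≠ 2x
x = 0: LHS = 2·0 + 1 = 1, RHS = 2·0 = 0; 1 ≠ 0 — holds

The relation is satisfied at x = 0.

Answer: Yes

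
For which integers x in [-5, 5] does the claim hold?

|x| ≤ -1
An absolute value is never negative, so the left side is ≥ 0 for every x, while the right side is -1. Tightest case in [-5, 5] is x = 0:
x = 0: LHS = |0| = 0; 0 ≤ -1 — FAILS
Hence LHS − RHS is never zero or negative, i.e. LHS > RHS throughout, so the claimed relation (≤) fails for every integer in [-5, 5].

Answer: None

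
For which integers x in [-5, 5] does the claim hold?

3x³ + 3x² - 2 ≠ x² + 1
Track d = LHS − RHS over the integers in [-5, 5]. Equality would need d = 0, but d changes sign only between consecutive integers, jumping over 0:
x = 0: LHS = 3·0³ + 3·0² - 2 = -2, RHS = 0² + 1 = 1; -2 ≠ 1 — holds  (d = -3)
x = 1: LHS = 3·1³ + 3·1² - 2 = 4, RHS = 1² + 1 = 2; 4 ≠ 2 — holds  (d = 2)
Away from these crossings d keeps a constant sign, and checking every integer in [-5, 5] confirms d ≠ 0 throughout. Hence the two sides are never equal, so the relation holds for every integer in [-5, 5].

Answer: All integers in [-5, 5]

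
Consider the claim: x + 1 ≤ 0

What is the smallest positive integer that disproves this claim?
Testing positive integers:
x = 1: LHS = 1 + 1 = 2; 2 ≤ 0 — FAILS  ← smallest positive counterexample

Answer: x = 1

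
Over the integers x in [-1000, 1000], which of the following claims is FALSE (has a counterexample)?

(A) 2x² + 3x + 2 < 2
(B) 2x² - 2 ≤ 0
(A) x = 0: LHS = 2·0² + 3·0 + 2 = 2; 2 < 2 — FAILS
(B) x = 2: LHS = 2·2² - 2 = 6; 6 ≤ 0 — FAILS

Answer: Both A and B are false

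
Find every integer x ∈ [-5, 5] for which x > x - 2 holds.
Over all integers in [-5, 5], LHS − RHS is smallest at x = 0, where it equals 2:
x = 0: RHS = 0 - 2 = -2; 0 > -2 — holds
At the ends of the range:
x = -5: RHS = (-5) - 2 = -7; -5 > -7 — holds
x = 5: RHS = 5 - 2 = 3; 5 > 3 — holds
Hence LHS − RHS is never zero or negative, i.e. LHS > RHS throughout, so the relation holds for every integer in [-5, 5].

Answer: All integers in [-5, 5]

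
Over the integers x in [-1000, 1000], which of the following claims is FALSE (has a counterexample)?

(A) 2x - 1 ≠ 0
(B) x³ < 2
(A) Track d = LHS − RHS over the integers in [-1000, 1000]. Equality would need d = 0, but d changes sign only between consecutive integers, jumping over 0:
x = 0: LHS = 2·0 - 1 = -1; -1 ≠ 0 — holds  (d = -1)
x = 1: LHS = 2·1 - 1 = 1; 1 ≠ 0 — holds  (d = 1)
Away from these crossings d keeps a constant sign, and checking every integer in [-1000, 1000] confirms d ≠ 0 throughout. Hence the two sides are never equal, so the relation holds for every integer in [-1000, 1000].

(B) x = 2: LHS = 2³ = 8; 8 < 2 — FAILS

Only (B) has a counterexample.

Answer: B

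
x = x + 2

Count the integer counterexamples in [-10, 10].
Counterexamples in [-10, 10]: {-10, -9, -8, -7, -6, -5, -4, -3, -2, -1, 0, 1, 2, 3, 4, 5, 6, 7, 8, 9, 10}.

Counting them gives 21 values.

Answer: 21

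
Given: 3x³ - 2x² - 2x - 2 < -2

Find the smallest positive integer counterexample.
Testing positive integers:
x = 1: LHS = 3·1³ - 2·1² - 2·1 - 2 = -3; -3 < -2 — holds
x = 2: LHS = 3·2³ - 2·2² - 2·2 - 2 = 10; 10 < -2 — FAILS  ← smallest positive counterexample

Answer: x = 2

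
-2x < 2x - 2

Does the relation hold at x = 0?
x = 0: LHS = -2·0 = 0, RHS = 2·0 - 2 = -2; 0 < -2 — FAILS

The relation fails at x = 0, so x = 0 is a counterexample.

Answer: No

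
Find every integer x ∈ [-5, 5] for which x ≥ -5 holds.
Over all integers in [-5, 5], LHS − RHS is smallest at x = -5, where it equals 0:
x = -5: -5 ≥ -5 — holds
At the ends of the range:
x = 5: 5 ≥ -5 — holds
Hence LHS − RHS is never negative, i.e. LHS ≥ RHS throughout, so the relation holds for every integer in [-5, 5].

Answer: All integers in [-5, 5]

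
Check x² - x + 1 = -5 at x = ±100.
x = 100: LHS = 100² - 100 + 1 = 9901; 9901 = -5 — FAILS
x = -100: LHS = (-100)² - (-100) + 1 = 10101; 10101 = -5 — FAILS

Answer: No, fails for both x = 100 and x = -100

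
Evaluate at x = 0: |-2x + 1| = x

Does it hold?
x = 0: LHS = |-2·0 + 1| = |1| = 1; 1 = 0 — FAILS

The relation fails at x = 0, so x = 0 is a counterexample.

Answer: No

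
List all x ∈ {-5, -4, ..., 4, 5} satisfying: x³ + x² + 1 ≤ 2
Holds for: {-5, -4, -3, -2, -1, 0}
Fails for: {1, 2, 3, 4, 5}

Answer: {-5, -4, -3, -2, -1, 0}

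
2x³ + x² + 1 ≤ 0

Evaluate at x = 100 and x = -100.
x = 100: LHS = 2·100³ + 100² + 1 = 2010001; 2010001 ≤ 0 — FAILS
x = -100: LHS = 2·(-100)³ + (-100)² + 1 = -1989999; -1989999 ≤ 0 — holds

Answer: Partially: fails for x = 100, holds for x = -100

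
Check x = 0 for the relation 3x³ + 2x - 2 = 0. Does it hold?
x = 0: LHS = 3·0³ + 2·0 - 2 = -2; -2 = 0 — FAILS

The relation fails at x = 0, so x = 0 is a counterexample.

Answer: No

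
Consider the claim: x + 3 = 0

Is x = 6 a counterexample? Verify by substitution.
Substitute x = 6 into the relation:
x = 6: LHS = 6 + 3 = 9; 9 = 0 — FAILS

Since the claim fails at x = 6, this value is a counterexample.

Answer: Yes, x = 6 is a counterexample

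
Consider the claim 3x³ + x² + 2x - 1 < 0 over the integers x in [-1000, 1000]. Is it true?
The claim fails at x = 1:
x = 1: LHS = 3·1³ + 1² + 2·1 - 1 = 5; 5 < 0 — FAILS

Because a single integer refutes it, the statement is false.

Answer: False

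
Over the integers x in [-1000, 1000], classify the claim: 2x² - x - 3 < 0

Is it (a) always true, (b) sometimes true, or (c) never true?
Holds at x = 0: LHS = 2·0² - 0 - 3 = -3; -3 < 0 — holds
Fails at x = -1: LHS = 2·(-1)² - (-1) - 3 = 0; 0 < 0 — FAILS
It is satisfied by some integers in the range but not all.

Answer: Sometimes true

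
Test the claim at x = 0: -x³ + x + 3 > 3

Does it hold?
x = 0: LHS = -0³ + 0 + 3 = 3; 3 > 3 — FAILS

The relation fails at x = 0, so x = 0 is a counterexample.

Answer: No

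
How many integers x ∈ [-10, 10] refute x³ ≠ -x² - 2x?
Counterexamples in [-10, 10]: {0}.

Counting them gives 1 values.

Answer: 1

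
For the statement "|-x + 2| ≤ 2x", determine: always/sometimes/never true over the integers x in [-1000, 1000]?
Holds at x = 1: LHS = |-1 + 2| = |1| = 1, RHS = 2·1 = 2; 1 ≤ 2 — holds
Fails at x = 0: LHS = |-0 + 2| = |2| = 2, RHS = 2·0 = 0; 2 ≤ 0 — FAILS
It is satisfied by some integers in the range but not all.

Answer: Sometimes true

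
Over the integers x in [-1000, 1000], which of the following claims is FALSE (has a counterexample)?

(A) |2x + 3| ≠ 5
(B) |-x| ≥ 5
(A) x = 1: LHS = |2·1 + 3| = |5| = 5; 5 ≠ 5 — FAILS
(B) x = 0: LHS = |-0| = |0| = 0; 0 ≥ 5 — FAILS

Answer: Both A and B are false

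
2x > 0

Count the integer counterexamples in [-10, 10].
Counterexamples in [-10, 10]: {-10, -9, -8, -7, -6, -5, -4, -3, -2, -1, 0}.

Counting them gives 11 values.

Answer: 11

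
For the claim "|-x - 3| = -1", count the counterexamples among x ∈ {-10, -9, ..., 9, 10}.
Counterexamples in [-10, 10]: {-10, -9, -8, -7, -6, -5, -4, -3, -2, -1, 0, 1, 2, 3, 4, 5, 6, 7, 8, 9, 10}.

Counting them gives 21 values.

Answer: 21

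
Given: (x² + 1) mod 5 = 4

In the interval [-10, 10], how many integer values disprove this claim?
Counterexamples in [-10, 10]: {-10, -9, -8, -7, -6, -5, -4, -3, -2, -1, 0, 1, 2, 3, 4, 5, 6, 7, 8, 9, 10}.

Counting them gives 21 values.

Answer: 21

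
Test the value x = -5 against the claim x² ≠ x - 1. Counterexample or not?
Substitute x = -5 into the relation:
x = -5: LHS = (-5)² = 25, RHS = (-5) - 1 = -6; 25 ≠ -6 — holds

The relation holds at x = -5, so it is not a counterexample.

Answer: No, x = -5 is not a counterexample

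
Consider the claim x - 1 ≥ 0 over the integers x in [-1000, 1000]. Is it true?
The claim fails at x = 0:
x = 0: LHS = 0 - 1 = -1; -1 ≥ 0 — FAILS

Because a single integer refutes it, the statement is false.

Answer: False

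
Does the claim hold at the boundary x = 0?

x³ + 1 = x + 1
x = 0: LHS = 0³ + 1 = 1, RHS = 0 + 1 = 1; 1 = 1 — holds

The relation is satisfied at x = 0.

Answer: Yes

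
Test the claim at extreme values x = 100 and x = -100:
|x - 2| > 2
x = 100: LHS = |100 - 2| = |98| = 98; 98 > 2 — holds
x = -100: LHS = |(-100) - 2| = |-102| = 102; 102 > 2 — holds

Answer: Yes, holds for both x = 100 and x = -100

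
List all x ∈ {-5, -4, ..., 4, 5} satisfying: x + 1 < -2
Holds for: {-5, -4}
Fails for: {-3, -2, -1, 0, 1, 2, 3, 4, 5}

Answer: {-5, -4}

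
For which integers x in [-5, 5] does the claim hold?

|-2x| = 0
Holds for: {0}
Fails for: {-5, -4, -3, -2, -1, 1, 2, 3, 4, 5}

Answer: {0}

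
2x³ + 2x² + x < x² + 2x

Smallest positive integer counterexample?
Testing positive integers:
x = 1: LHS = 2·1³ + 2·1² + 1 = 5, RHS = 1² + 2·1 = 3; 5 < 3 — FAILS  ← smallest positive counterexample

Answer: x = 1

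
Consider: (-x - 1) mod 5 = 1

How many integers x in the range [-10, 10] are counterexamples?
Counterexamples in [-10, 10]: {-10, -9, -8, -6, -5, -4, -3, -1, 0, 1, 2, 4, 5, 6, 7, 9, 10}.

Counting them gives 17 values.

Answer: 17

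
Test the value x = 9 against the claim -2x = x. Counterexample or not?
Substitute x = 9 into the relation:
x = 9: LHS = -2·9 = -18; -18 = 9 — FAILS

Since the claim fails at x = 9, this value is a counterexample.

Answer: Yes, x = 9 is a counterexample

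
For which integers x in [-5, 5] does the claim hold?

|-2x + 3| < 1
Over all integers in [-5, 5], LHS − RHS is smallest at x = 1, where it equals 0:
x = 1: LHS = |-2·1 + 3| = |1| = 1; 1 < 1 — FAILS
At the ends of the range:
x = -5: LHS = |-2·(-5) + 3| = |13| = 13; 13 < 1 — FAILS
x = 5: LHS = |-2·5 + 3| = |-7| = 7; 7 < 1 — FAILS
Hence LHS − RHS is never negative, i.e. LHS ≥ RHS throughout, so the claimed relation (<) fails for every integer in [-5, 5].

Answer: None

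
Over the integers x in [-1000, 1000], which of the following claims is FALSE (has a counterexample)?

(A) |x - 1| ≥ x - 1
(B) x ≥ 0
(A) Over all integers in [-1000, 1000], LHS − RHS is smallest at x = 1, where it equals 0:
x = 1: LHS = |1 - 1| = |0| = 0, RHS = 1 - 1 = 0; 0 ≥ 0 — holds
At the ends of the range:
x = -1000: LHS = |(-1000) - 1| = |-1001| = 1001, RHS = (-1000) - 1 = -1001; 1001 ≥ -1001 — holds
x = 1000: LHS = |1000 - 1| = |999| = 999, RHS = 1000 - 1 = 999; 999 ≥ 999 — holds
Hence LHS − RHS is never negative, i.e. LHS ≥ RHS throughout, so the relation holds for every integer in [-1000, 1000].

(B) x = -1: -1 ≥ 0 — FAILS

Only (B) has a counterexample.

Answer: B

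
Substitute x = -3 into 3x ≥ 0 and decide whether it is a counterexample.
Substitute x = -3 into the relation:
x = -3: LHS = 3·(-3) = -9; -9 ≥ 0 — FAILS

Since the claim fails at x = -3, this value is a counterexample.

Answer: Yes, x = -3 is a counterexample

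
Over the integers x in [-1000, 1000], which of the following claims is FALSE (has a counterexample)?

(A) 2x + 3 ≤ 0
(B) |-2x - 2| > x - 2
(A) x = 0: LHS = 2·0 + 3 = 3; 3 ≤ 0 — FAILS

(B) Over all integers in [-1000, 1000], LHS − RHS is smallest at x = -1, where it equals 3:
x = -1: LHS = |-2·(-1) - 2| = |0| = 0, RHS = (-1) - 2 = -3; 0 > -3 — holds
At the ends of the range:
x = -1000: LHS = |-2·(-1000) - 2| = |1998| = 1998, RHS = (-1000) - 2 = -1002; 1998 > -1002 — holds
x = 1000: LHS = |-2·1000 - 2| = |-2002| = 2002, RHS = 1000 - 2 = 998; 2002 > 998 — holds
Hence LHS − RHS is never zero or negative, i.e. LHS > RHS throughout, so the relation holds for every integer in [-1000, 1000].

Only (A) has a counterexample.

Answer: A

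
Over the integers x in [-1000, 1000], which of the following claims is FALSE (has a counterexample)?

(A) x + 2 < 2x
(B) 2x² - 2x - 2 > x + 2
(A) x = 0: LHS = 0 + 2 = 2, RHS = 2·0 = 0; 2 < 0 — FAILS
(B) x = 0: LHS = 2·0² - 2·0 - 2 = -2, RHS = 0 + 2 = 2; -2 > 2 — FAILS

Answer: Both A and B are false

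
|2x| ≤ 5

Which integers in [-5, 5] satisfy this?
Holds for: {-2, -1, 0, 1, 2}
Fails for: {-5, -4, -3, 3, 4, 5}

Answer: {-2, -1, 0, 1, 2}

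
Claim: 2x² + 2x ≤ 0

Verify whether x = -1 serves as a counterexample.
Substitute x = -1 into the relation:
x = -1: LHS = 2·(-1)² + 2·(-1) = 0; 0 ≤ 0 — holds

The claim holds here, so x = -1 is not a counterexample. (A counterexample exists elsewhere, e.g. x = 1.)

Answer: No, x = -1 is not a counterexample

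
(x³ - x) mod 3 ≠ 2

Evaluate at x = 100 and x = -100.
x = 100: LHS = (100³ - 100) mod 3 = 999900 mod 3 = 0; 0 ≠ 2 — holds
x = -100: LHS = ((-100)³ - (-100)) mod 3 = (-999900) mod 3 = 0; 0 ≠ 2 — holds

Answer: Yes, holds for both x = 100 and x = -100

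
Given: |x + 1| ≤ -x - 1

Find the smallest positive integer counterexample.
Testing positive integers:
x = 1: LHS = |1 + 1| = |2| = 2, RHS = -1 - 1 = -2; 2 ≤ -2 — FAILS  ← smallest positive counterexample

Answer: x = 1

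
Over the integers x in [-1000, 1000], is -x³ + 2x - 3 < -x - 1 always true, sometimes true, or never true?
Holds at x = 0: LHS = -0³ + 2·0 - 3 = -3, RHS = -0 - 1 = -1; -3 < -1 — holds
Fails at x = 1: LHS = -1³ + 2·1 - 3 = -2, RHS = -1 - 1 = -2; -2 < -2 — FAILS
It is satisfied by some integers in the range but not all.

Answer: Sometimes true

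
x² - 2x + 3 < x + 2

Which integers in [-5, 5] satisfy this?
Holds for: {1, 2}
Fails for: {-5, -4, -3, -2, -1, 0, 3, 4, 5}

Answer: {1, 2}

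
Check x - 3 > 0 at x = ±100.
x = 100: LHS = 100 - 3 = 97; 97 > 0 — holds
x = -100: LHS = (-100) - 3 = -103; -103 > 0 — FAILS

Answer: Partially: holds for x = 100, fails for x = -100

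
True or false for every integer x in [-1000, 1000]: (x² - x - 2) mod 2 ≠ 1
For a polynomial with integer coefficients, its value mod 2 depends only on x mod 2, so it suffices to check one representative of each residue class, x = 0, 1:
x = 0: LHS = (0² - 0 - 2) mod 2 = (-2) mod 2 = 0; 0 ≠ 1 — holds
x = 1: LHS = (1² - 1 - 2) mod 2 = (-2) mod 2 = 0; 0 ≠ 1 — holds
The relation holds in every residue class, so the relation holds for every integer in [-1000, 1000].

No counterexample exists.

Answer: True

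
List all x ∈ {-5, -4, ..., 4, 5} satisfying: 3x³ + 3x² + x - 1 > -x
Holds for: {1, 2, 3, 4, 5}
Fails for: {-5, -4, -3, -2, -1, 0}

Answer: {1, 2, 3, 4, 5}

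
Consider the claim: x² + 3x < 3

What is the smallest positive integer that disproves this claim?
Testing positive integers:
x = 1: LHS = 1² + 3·1 = 4; 4 < 3 — FAILS  ← smallest positive counterexample

Answer: x = 1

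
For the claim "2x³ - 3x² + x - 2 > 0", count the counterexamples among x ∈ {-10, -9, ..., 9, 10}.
Counterexamples in [-10, 10]: {-10, -9, -8, -7, -6, -5, -4, -3, -2, -1, 0, 1}.

Counting them gives 12 values.

Answer: 12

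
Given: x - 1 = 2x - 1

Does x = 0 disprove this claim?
Substitute x = 0 into the relation:
x = 0: LHS = 0 - 1 = -1, RHS = 2·0 - 1 = -1; -1 = -1 — holds

The claim holds here, so x = 0 is not a counterexample. (A counterexample exists elsewhere, e.g. x = 1.)

Answer: No, x = 0 is not a counterexample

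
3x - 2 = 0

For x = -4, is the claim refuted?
Substitute x = -4 into the relation:
x = -4: LHS = 3·(-4) - 2 = -14; -14 = 0 — FAILS

Since the claim fails at x = -4, this value is a counterexample.

Answer: Yes, x = -4 is a counterexample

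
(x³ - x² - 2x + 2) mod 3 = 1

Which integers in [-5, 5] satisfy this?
For a polynomial with integer coefficients, its value mod 3 depends only on x mod 3, so it suffices to check one representative of each residue class, x = 0, 1, 2:
x = 0: LHS = (0³ - 0² - 2·0 + 2) mod 3 = 2 mod 3 = 2; 2 = 1 — FAILS
x = 1: LHS = (1³ - 1² - 2·1 + 2) mod 3 = 0 mod 3 = 0; 0 = 1 — FAILS
x = 2: LHS = (2³ - 2² - 2·2 + 2) mod 3 = 2 mod 3 = 2; 2 = 1 — FAILS
The relation fails in every residue class, so the claimed relation (=) fails for every integer in [-5, 5].

Answer: None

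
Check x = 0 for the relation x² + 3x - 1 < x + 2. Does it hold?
x = 0: LHS = 0² + 3·0 - 1 = -1, RHS = 0 + 2 = 2; -1 < 2 — holds

The relation is satisfied at x = 0.

Answer: Yes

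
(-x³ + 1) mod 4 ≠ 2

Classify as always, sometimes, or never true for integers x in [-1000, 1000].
Holds at x = 0: LHS = (-0³ + 1) mod 4 = 1 mod 4 = 1; 1 ≠ 2 — holds
Fails at x = -1: LHS = (-(-1)³ + 1) mod 4 = 2 mod 4 = 2; 2 ≠ 2 — FAILS
It is satisfied by some integers in the range but not all.

Answer: Sometimes true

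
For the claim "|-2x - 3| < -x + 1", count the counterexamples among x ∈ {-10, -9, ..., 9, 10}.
Counterexamples in [-10, 10]: {-10, -9, -8, -7, -6, -5, -4, 0, 1, 2, 3, 4, 5, 6, 7, 8, 9, 10}.

Counting them gives 18 values.

Answer: 18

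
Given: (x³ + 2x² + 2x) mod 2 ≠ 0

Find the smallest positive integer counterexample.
Testing positive integers:
x = 1: LHS = (1³ + 2·1² + 2·1) mod 2 = 5 mod 2 = 1; 1 ≠ 0 — holds
x = 2: LHS = (2³ + 2·2² + 2·2) mod 2 = 20 mod 2 = 0; 0 ≠ 0 — FAILS  ← smallest positive counterexample

Answer: x = 2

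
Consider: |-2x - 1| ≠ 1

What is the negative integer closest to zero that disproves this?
Testing negative integers from -1 downward:
x = -1: LHS = |-2·(-1) - 1| = |1| = 1; 1 ≠ 1 — FAILS  ← closest negative counterexample to 0

Answer: x = -1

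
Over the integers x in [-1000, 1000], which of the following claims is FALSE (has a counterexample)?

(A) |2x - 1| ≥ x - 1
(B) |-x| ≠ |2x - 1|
(A) Over all integers in [-1000, 1000], LHS − RHS is smallest at x = 1, where it equals 1:
x = 1: LHS = |2·1 - 1| = |1| = 1, RHS = 1 - 1 = 0; 1 ≥ 0 — holds
At the ends of the range:
x = -1000: LHS = |2·(-1000) - 1| = |-2001| = 2001, RHS = (-1000) - 1 = -1001; 2001 ≥ -1001 — holds
x = 1000: LHS = |2·1000 - 1| = |1999| = 1999, RHS = 1000 - 1 = 999; 1999 ≥ 999 — holds
Hence LHS − RHS is never negative, i.e. LHS ≥ RHS throughout, so the relation holds for every integer in [-1000, 1000].

(B) x = 1: LHS = |-1| = 1, RHS = |2·1 - 1| = |1| = 1; 1 ≠ 1 — FAILS

Only (B) has a counterexample.

Answer: B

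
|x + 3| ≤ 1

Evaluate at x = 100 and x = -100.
x = 100: LHS = |100 + 3| = |103| = 103; 103 ≤ 1 — FAILS
x = -100: LHS = |(-100) + 3| = |-97| = 97; 97 ≤ 1 — FAILS

Answer: No, fails for both x = 100 and x = -100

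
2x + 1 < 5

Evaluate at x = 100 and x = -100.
x = 100: LHS = 2·100 + 1 = 201; 201 < 5 — FAILS
x = -100: LHS = 2·(-100) + 1 = -199; -199 < 5 — holds

Answer: Partially: fails for x = 100, holds for x = -100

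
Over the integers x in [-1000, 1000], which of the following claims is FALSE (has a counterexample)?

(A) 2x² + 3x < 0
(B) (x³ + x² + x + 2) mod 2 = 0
(A) x = 0: LHS = 2·0² + 3·0 = 0; 0 < 0 — FAILS
(B) x = 1: LHS = (1³ + 1² + 1 + 2) mod 2 = 5 mod 2 = 1; 1 = 0 — FAILS

Answer: Both A and B are false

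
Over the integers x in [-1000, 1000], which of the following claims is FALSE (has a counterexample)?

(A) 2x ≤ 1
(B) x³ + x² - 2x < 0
(A) x = 1: LHS = 2·1 = 2; 2 ≤ 1 — FAILS
(B) x = 0: LHS = 0³ + 0² - 2·0 = 0; 0 < 0 — FAILS

Answer: Both A and B are false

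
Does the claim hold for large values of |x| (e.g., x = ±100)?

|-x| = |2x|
x = 100: LHS = |-100| = 100, RHS = |2·100| = |200| = 200; 100 = 200 — FAILS
x = -100: LHS = |-(-100)| = |100| = 100, RHS = |2·(-100)| = |-200| = 200; 100 = 200 — FAILS

Answer: No, fails for both x = 100 and x = -100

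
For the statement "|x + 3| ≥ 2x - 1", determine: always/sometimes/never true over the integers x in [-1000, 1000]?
Holds at x = 0: LHS = |0 + 3| = |3| = 3, RHS = 2·0 - 1 = -1; 3 ≥ -1 — holds
Fails at x = 5: LHS = |5 + 3| = |8| = 8, RHS = 2·5 - 1 = 9; 8 ≥ 9 — FAILS
It is satisfied by some integers in the range but not all.

Answer: Sometimes true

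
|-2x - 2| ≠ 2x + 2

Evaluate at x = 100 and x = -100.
x = 100: LHS = |-2·100 - 2| = |-202| = 202, RHS = 2·100 + 2 = 202; 202 ≠ 202 — FAILS
x = -100: LHS = |-2·(-100) - 2| = |198| = 198, RHS = 2·(-100) + 2 = -198; 198 ≠ -198 — holds

Answer: Partially: fails for x = 100, holds for x = -100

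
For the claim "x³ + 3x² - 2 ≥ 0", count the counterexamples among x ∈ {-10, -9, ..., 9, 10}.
Counterexamples in [-10, 10]: {-10, -9, -8, -7, -6, -5, -4, -3, 0}.

Counting them gives 9 values.

Answer: 9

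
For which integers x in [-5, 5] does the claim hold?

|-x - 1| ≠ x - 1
Over all integers in [-5, 5], LHS − RHS is always positive; it is smallest at x = 0, where it equals 2:
x = 0: LHS = |-0 - 1| = |-1| = 1, RHS = 0 - 1 = -1; 1 ≠ -1 — holds
At the ends of the range:
x = -5: LHS = |-(-5) - 1| = |4| = 4, RHS = (-5) - 1 = -6; 4 ≠ -6 — holds
x = 5: LHS = |-5 - 1| = |-6| = 6, RHS = 5 - 1 = 4; 6 ≠ 4 — holds
Hence LHS − RHS is never 0, i.e. the two sides are never equal, so the relation holds for every integer in [-5, 5].

Answer: All integers in [-5, 5]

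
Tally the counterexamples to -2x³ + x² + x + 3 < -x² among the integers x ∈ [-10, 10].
Counterexamples in [-10, 10]: {-10, -9, -8, -7, -6, -5, -4, -3, -2, -1, 0, 1}.

Counting them gives 12 values.

Answer: 12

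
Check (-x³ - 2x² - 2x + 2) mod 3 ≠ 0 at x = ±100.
x = 100: LHS = (-100³ - 2·100² - 2·100 + 2) mod 3 = (-1020198) mod 3 = 0; 0 ≠ 0 — FAILS
x = -100: LHS = (-(-100)³ - 2·(-100)² - 2·(-100) + 2) mod 3 = 980202 mod 3 = 0; 0 ≠ 0 — FAILS

Answer: No, fails for both x = 100 and x = -100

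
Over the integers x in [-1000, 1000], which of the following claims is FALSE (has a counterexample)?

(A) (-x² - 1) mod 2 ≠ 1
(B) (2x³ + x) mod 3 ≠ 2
(A) x = 0: LHS = (-0² - 1) mod 2 = (-1) mod 2 = 1; 1 ≠ 1 — FAILS

(B) For a polynomial with integer coefficients, its value mod 3 depends only on x mod 3, so it suffices to check one representative of each residue class, x = 0, 1, 2:
x = 0: LHS = (2·0³ + 0) mod 3 = 0 mod 3 = 0; 0 ≠ 2 — holds
x = 1: LHS = (2·1³ + 1) mod 3 = 3 mod 3 = 0; 0 ≠ 2 — holds
x = 2: LHS = (2·2³ + 2) mod 3 = 18 mod 3 = 0; 0 ≠ 2 — holds
The relation holds in every residue class, so the relation holds for every integer in [-1000, 1000].

Only (A) has a counterexample.

Answer: A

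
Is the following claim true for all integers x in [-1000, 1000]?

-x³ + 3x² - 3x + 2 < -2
The claim fails at x = 0:
x = 0: LHS = -0³ + 3·0² - 3·0 + 2 = 2; 2 < -2 — FAILS

Because a single integer refutes it, the statement is false.

Answer: False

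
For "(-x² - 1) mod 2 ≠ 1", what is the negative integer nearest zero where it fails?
Testing negative integers from -1 downward:
x = -1: LHS = (-(-1)² - 1) mod 2 = (-2) mod 2 = 0; 0 ≠ 1 — holds
x = -2: LHS = (-(-2)² - 1) mod 2 = (-5) mod 2 = 1; 1 ≠ 1 — FAILS  ← closest negative counterexample to 0

Answer: x = -2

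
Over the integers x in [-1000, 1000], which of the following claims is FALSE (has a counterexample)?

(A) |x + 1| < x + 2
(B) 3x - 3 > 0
(A) x = -2: LHS = |(-2) + 1| = |-1| = 1, RHS = (-2) + 2 = 0; 1 < 0 — FAILS
(B) x = 0: LHS = 3·0 - 3 = -3; -3 > 0 — FAILS

Answer: Both A and B are false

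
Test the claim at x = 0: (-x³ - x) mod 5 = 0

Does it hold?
x = 0: LHS = (-0³ - 0) mod 5 = 0 mod 5 = 0; 0 = 0 — holds

The relation is satisfied at x = 0.

Answer: Yes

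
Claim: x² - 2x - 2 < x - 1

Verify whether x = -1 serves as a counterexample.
Substitute x = -1 into the relation:
x = -1: LHS = (-1)² - 2·(-1) - 2 = 1, RHS = (-1) - 1 = -2; 1 < -2 — FAILS

Since the claim fails at x = -1, this value is a counterexample.

Answer: Yes, x = -1 is a counterexample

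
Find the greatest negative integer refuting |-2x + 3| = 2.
Testing negative integers from -1 downward:
x = -1: LHS = |-2·(-1) + 3| = |5| = 5; 5 = 2 — FAILS  ← closest negative counterexample to 0

Answer: x = -1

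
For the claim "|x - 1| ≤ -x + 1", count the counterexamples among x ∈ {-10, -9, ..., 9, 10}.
Counterexamples in [-10, 10]: {2, 3, 4, 5, 6, 7, 8, 9, 10}.

Counting them gives 9 values.

Answer: 9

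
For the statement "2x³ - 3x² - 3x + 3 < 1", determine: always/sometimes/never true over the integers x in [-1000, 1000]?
Holds at x = 1: LHS = 2·1³ - 3·1² - 3·1 + 3 = -1; -1 < 1 — holds
Fails at x = 0: LHS = 2·0³ - 3·0² - 3·0 + 3 = 3; 3 < 1 — FAILS
It is satisfied by some integers in the range but not all.

Answer: Sometimes true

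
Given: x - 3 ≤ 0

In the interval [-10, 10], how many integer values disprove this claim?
Counterexamples in [-10, 10]: {4, 5, 6, 7, 8, 9, 10}.

Counting them gives 7 values.

Answer: 7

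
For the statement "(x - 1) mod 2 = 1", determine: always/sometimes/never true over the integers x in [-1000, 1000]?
Holds at x = 0: LHS = (0 - 1) mod 2 = (-1) mod 2 = 1; 1 = 1 — holds
Fails at x = 1: LHS = (1 - 1) mod 2 = 0 mod 2 = 0; 0 = 1 — FAILS
It is satisfied by some integers in the range but not all.

Answer: Sometimes true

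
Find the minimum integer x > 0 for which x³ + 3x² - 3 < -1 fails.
Testing positive integers:
x = 1: LHS = 1³ + 3·1² - 3 = 1; 1 < -1 — FAILS  ← smallest positive counterexample

Answer: x = 1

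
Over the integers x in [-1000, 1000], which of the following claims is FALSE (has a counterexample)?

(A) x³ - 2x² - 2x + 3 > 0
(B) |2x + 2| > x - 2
(A) x = 1: LHS = 1³ - 2·1² - 2·1 + 3 = 0; 0 > 0 — FAILS

(B) Over all integers in [-1000, 1000], LHS − RHS is smallest at x = -1, where it equals 3:
x = -1: LHS = |2·(-1) + 2| = |0| = 0, RHS = (-1) - 2 = -3; 0 > -3 — holds
At the ends of the range:
x = -1000: LHS = |2·(-1000) + 2| = |-1998| = 1998, RHS = (-1000) - 2 = -1002; 1998 > -1002 — holds
x = 1000: LHS = |2·1000 + 2| = |2002| = 2002, RHS = 1000 - 2 = 998; 2002 > 998 — holds
Hence LHS − RHS is never zero or negative, i.e. LHS > RHS throughout, so the relation holds for every integer in [-1000, 1000].

Only (A) has a counterexample.

Answer: A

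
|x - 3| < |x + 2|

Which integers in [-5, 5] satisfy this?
Holds for: {1, 2, 3, 4, 5}
Fails for: {-5, -4, -3, -2, -1, 0}

Answer: {1, 2, 3, 4, 5}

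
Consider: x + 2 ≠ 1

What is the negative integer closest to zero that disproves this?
Testing negative integers from -1 downward:
x = -1: LHS = (-1) + 2 = 1; 1 ≠ 1 — FAILS  ← closest negative counterexample to 0

Answer: x = -1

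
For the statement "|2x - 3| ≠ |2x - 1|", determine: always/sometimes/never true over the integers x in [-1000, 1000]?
Holds at x = 0: LHS = |2·0 - 3| = |-3| = 3, RHS = |2·0 - 1| = |-1| = 1; 3 ≠ 1 — holds
Fails at x = 1: LHS = |2·1 - 3| = |-1| = 1, RHS = |2·1 - 1| = |1| = 1; 1 ≠ 1 — FAILS
It is satisfied by some integers in the range but not all.

Answer: Sometimes true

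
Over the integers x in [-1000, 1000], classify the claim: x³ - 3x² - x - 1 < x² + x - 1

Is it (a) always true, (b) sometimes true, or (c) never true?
Holds at x = 1: LHS = 1³ - 3·1² - 1 - 1 = -4, RHS = 1² + 1 - 1 = 1; -4 < 1 — holds
Fails at x = 0: LHS = 0³ - 3·0² - 0 - 1 = -1, RHS = 0² + 0 - 1 = -1; -1 < -1 — FAILS
It is satisfied by some integers in the range but not all.

Answer: Sometimes true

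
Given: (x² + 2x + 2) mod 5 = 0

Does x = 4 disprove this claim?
Substitute x = 4 into the relation:
x = 4: LHS = (4² + 2·4 + 2) mod 5 = 26 mod 5 = 1; 1 = 0 — FAILS

Since the claim fails at x = 4, this value is a counterexample.

Answer: Yes, x = 4 is a counterexample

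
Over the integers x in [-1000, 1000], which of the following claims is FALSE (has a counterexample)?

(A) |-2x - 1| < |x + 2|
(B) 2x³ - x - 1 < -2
(A) x = 1: LHS = |-2·1 - 1| = |-3| = 3, RHS = |1 + 2| = |3| = 3; 3 < 3 — FAILS
(B) x = 0: LHS = 2·0³ - 0 - 1 = -1; -1 < -2 — FAILS

Answer: Both A and B are false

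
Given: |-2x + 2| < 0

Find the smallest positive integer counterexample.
Testing positive integers:
x = 1: LHS = |-2·1 + 2| = |0| = 0; 0 < 0 — FAILS  ← smallest positive counterexample

Answer: x = 1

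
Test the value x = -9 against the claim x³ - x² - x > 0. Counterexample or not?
Substitute x = -9 into the relation:
x = -9: LHS = (-9)³ - (-9)² - (-9) = -801; -801 > 0 — FAILS

Since the claim fails at x = -9, this value is a counterexample.

Answer: Yes, x = -9 is a counterexample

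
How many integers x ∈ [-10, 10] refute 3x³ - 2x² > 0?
Counterexamples in [-10, 10]: {-10, -9, -8, -7, -6, -5, -4, -3, -2, -1, 0}.

Counting them gives 11 values.

Answer: 11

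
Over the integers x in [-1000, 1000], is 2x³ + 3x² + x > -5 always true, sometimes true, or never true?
Holds at x = 0: LHS = 2·0³ + 3·0² + 0 = 0; 0 > -5 — holds
Fails at x = -2: LHS = 2·(-2)³ + 3·(-2)² + (-2) = -6; -6 > -5 — FAILS
It is satisfied by some integers in the range but not all.

Answer: Sometimes true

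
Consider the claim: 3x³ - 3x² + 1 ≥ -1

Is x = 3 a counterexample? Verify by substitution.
Substitute x = 3 into the relation:
x = 3: LHS = 3·3³ - 3·3² + 1 = 55; 55 ≥ -1 — holds

The claim holds here, so x = 3 is not a counterexample. (A counterexample exists elsewhere, e.g. x = -1.)

Answer: No, x = 3 is not a counterexample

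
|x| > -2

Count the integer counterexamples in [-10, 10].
An absolute value is never negative, so the left side is ≥ 0 for every x, while the right side is -2. Tightest case in [-10, 10] is x = 0:
x = 0: LHS = |0| = 0; 0 > -2 — holds
Hence LHS − RHS is never zero or negative, i.e. LHS > RHS throughout, so the relation holds for every integer in [-10, 10].

No counterexample appears in that range.

Answer: 0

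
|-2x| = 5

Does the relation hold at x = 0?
x = 0: LHS = |-2·0| = |0| = 0; 0 = 5 — FAILS

The relation fails at x = 0, so x = 0 is a counterexample.

Answer: No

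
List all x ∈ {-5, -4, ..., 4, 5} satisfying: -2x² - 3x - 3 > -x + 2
Over all integers in [-5, 5], LHS − RHS is largest at x = 0, where it equals -5:
x = 0: LHS = -2·0² - 3·0 - 3 = -3, RHS = -0 + 2 = 2; -3 > 2 — FAILS
At the ends of the range:
x = -5: LHS = -2·(-5)² - 3·(-5) - 3 = -38, RHS = -(-5) + 2 = 7; -38 > 7 — FAILS
x = 5: LHS = -2·5² - 3·5 - 3 = -68, RHS = -5 + 2 = -3; -68 > -3 — FAILS
Hence LHS − RHS is never positive, i.e. LHS ≤ RHS throughout, so the claimed relation (>) fails for every integer in [-5, 5].

Answer: None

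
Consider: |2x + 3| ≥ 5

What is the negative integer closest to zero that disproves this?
Testing negative integers from -1 downward:
x = -1: LHS = |2·(-1) + 3| = |1| = 1; 1 ≥ 5 — FAILS  ← closest negative counterexample to 0

Answer: x = -1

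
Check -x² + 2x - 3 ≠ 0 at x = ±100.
x = 100: LHS = -100² + 2·100 - 3 = -9803; -9803 ≠ 0 — holds
x = -100: LHS = -(-100)² + 2·(-100) - 3 = -10203; -10203 ≠ 0 — holds

Answer: Yes, holds for both x = 100 and x = -100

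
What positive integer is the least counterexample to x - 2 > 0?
Testing positive integers:
x = 1: LHS = 1 - 2 = -1; -1 > 0 — FAILS  ← smallest positive counterexample

Answer: x = 1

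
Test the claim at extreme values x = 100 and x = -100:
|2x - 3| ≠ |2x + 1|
x = 100: LHS = |2·100 - 3| = |197| = 197, RHS = |2·100 + 1| = |201| = 201; 197 ≠ 201 — holds
x = -100: LHS = |2·(-100) - 3| = |-203| = 203, RHS = |2·(-100) + 1| = |-199| = 199; 203 ≠ 199 — holds

Answer: Yes, holds for both x = 100 and x = -100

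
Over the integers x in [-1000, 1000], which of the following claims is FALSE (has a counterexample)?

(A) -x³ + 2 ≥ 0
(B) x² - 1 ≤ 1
(A) x = 2: LHS = -2³ + 2 = -6; -6 ≥ 0 — FAILS
(B) x = 2: LHS = 2² - 1 = 3; 3 ≤ 1 — FAILS

Answer: Both A and B are false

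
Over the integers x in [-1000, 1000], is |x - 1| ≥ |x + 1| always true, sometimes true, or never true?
Holds at x = 0: LHS = |0 - 1| = |-1| = 1, RHS = |0 + 1| = |1| = 1; 1 ≥ 1 — holds
Fails at x = 1: LHS = |1 - 1| = |0| = 0, RHS = |1 + 1| = |2| = 2; 0 ≥ 2 — FAILS
It is satisfied by some integers in the range but not all.

Answer: Sometimes true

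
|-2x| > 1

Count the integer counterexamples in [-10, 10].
Counterexamples in [-10, 10]: {0}.

Counting them gives 1 values.

Answer: 1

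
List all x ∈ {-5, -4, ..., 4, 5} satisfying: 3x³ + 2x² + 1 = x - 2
Track d = LHS − RHS over the integers in [-5, 5]. Equality would need d = 0, but d changes sign only between consecutive integers, jumping over 0:
x = -2: LHS = 3·(-2)³ + 2·(-2)² + 1 = -15, RHS = (-2) - 2 = -4; -15 = -4 — FAILS  (d = -11)
x = -1: LHS = 3·(-1)³ + 2·(-1)² + 1 = 0, RHS = (-1) - 2 = -3; 0 = -3 — FAILS  (d = 3)
Away from these crossings d keeps a constant sign, and checking every integer in [-5, 5] confirms d ≠ 0 throughout. Hence the two sides are never equal, so the claimed relation (=) fails for every integer in [-5, 5].

Answer: None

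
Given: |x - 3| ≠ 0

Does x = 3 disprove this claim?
Substitute x = 3 into the relation:
x = 3: LHS = |3 - 3| = |0| = 0; 0 ≠ 0 — FAILS

Since the claim fails at x = 3, this value is a counterexample.

Answer: Yes, x = 3 is a counterexample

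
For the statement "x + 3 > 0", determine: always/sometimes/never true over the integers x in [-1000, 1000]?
Holds at x = 0: LHS = 0 + 3 = 3; 3 > 0 — holds
Fails at x = -3: LHS = (-3) + 3 = 0; 0 > 0 — FAILS
It is satisfied by some integers in the range but not all.

Answer: Sometimes true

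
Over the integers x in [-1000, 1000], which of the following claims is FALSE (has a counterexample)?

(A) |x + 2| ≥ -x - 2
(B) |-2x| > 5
(A) Over all integers in [-1000, 1000], LHS − RHS is smallest at x = -2, where it equals 0:
x = -2: LHS = |(-2) + 2| = |0| = 0, RHS = -(-2) - 2 = 0; 0 ≥ 0 — holds
At the ends of the range:
x = -1000: LHS = |(-1000) + 2| = |-998| = 998, RHS = -(-1000) - 2 = 998; 998 ≥ 998 — holds
x = 1000: LHS = |1000 + 2| = |1002| = 1002, RHS = -1000 - 2 = -1002; 1002 ≥ -1002 — holds
Hence LHS − RHS is never negative, i.e. LHS ≥ RHS throughout, so the relation holds for every integer in [-1000, 1000].

(B) x = 0: LHS = |-2·0| = |0| = 0; 0 > 5 — FAILS

Only (B) has a counterexample.

Answer: B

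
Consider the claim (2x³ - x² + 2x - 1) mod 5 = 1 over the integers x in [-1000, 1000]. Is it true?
The claim fails at x = 0:
x = 0: LHS = (2·0³ - 0² + 2·0 - 1) mod 5 = (-1) mod 5 = 4; 4 = 1 — FAILS

Because a single integer refutes it, the statement is false.

Answer: False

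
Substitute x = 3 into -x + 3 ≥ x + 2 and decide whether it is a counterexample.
Substitute x = 3 into the relation:
x = 3: LHS = -3 + 3 = 0, RHS = 3 + 2 = 5; 0 ≥ 5 — FAILS

Since the claim fails at x = 3, this value is a counterexample.

Answer: Yes, x = 3 is a counterexample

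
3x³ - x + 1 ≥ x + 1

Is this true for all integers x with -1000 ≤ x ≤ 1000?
The claim fails at x = -1:
x = -1: LHS = 3·(-1)³ - (-1) + 1 = -1, RHS = (-1) + 1 = 0; -1 ≥ 0 — FAILS

Because a single integer refutes it, the statement is false.

Answer: False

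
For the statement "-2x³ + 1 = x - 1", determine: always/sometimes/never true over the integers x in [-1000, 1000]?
Track d = LHS − RHS over the integers in [-1000, 1000]. Equality would need d = 0, but d changes sign only between consecutive integers, jumping over 0:
x = 0: LHS = -2·0³ + 1 = 1, RHS = 0 - 1 = -1; 1 = -1 — FAILS  (d = 2)
x = 1: LHS = -2·1³ + 1 = -1, RHS = 1 - 1 = 0; -1 = 0 — FAILS  (d = -1)
Away from these crossings d keeps a constant sign, and checking every integer in [-1000, 1000] confirms d ≠ 0 throughout. Hence the two sides are never equal, so the claimed relation (=) fails for every integer in [-1000, 1000].

No integer in the range satisfies it.

Answer: Never true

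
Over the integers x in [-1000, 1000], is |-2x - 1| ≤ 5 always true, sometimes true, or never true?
Holds at x = 0: LHS = |-2·0 - 1| = |-1| = 1; 1 ≤ 5 — holds
Fails at x = 3: LHS = |-2·3 - 1| = |-7| = 7; 7 ≤ 5 — FAILS
It is satisfied by some integers in the range but not all.

Answer: Sometimes true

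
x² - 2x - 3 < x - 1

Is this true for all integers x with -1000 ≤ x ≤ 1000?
The claim fails at x = -1:
x = -1: LHS = (-1)² - 2·(-1) - 3 = 0, RHS = (-1) - 1 = -2; 0 < -2 — FAILS

Because a single integer refutes it, the statement is false.

Answer: False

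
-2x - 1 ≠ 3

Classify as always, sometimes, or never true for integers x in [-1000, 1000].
Holds at x = 0: LHS = -2·0 - 1 = -1; -1 ≠ 3 — holds
Fails at x = -2: LHS = -2·(-2) - 1 = 3; 3 ≠ 3 — FAILS
It is satisfied by some integers in the range but not all.

Answer: Sometimes true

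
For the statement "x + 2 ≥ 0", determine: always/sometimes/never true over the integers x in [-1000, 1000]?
Holds at x = 0: LHS = 0 + 2 = 2; 2 ≥ 0 — holds
Fails at x = -3: LHS = (-3) + 2 = -1; -1 ≥ 0 — FAILS
It is satisfied by some integers in the range but not all.

Answer: Sometimes true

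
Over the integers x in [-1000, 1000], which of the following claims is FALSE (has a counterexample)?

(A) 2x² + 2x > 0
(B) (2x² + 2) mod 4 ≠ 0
(A) x = 0: LHS = 2·0² + 2·0 = 0; 0 > 0 — FAILS
(B) x = 1: LHS = (2·1² + 2) mod 4 = 4 mod 4 = 0; 0 ≠ 0 — FAILS

Answer: Both A and B are false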